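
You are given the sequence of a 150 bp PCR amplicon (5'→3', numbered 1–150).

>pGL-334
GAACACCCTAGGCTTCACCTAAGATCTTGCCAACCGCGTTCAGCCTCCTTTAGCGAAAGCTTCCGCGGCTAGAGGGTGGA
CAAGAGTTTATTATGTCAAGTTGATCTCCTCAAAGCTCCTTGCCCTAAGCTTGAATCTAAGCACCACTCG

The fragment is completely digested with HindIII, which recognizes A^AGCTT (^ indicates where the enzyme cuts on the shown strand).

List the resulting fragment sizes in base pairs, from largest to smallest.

HindIII sites (AAGCTT) start at positions 57, 127.
HindIII cuts after the first base of each site, so after positions 57, 127.
Linear molecule, 2 cuts → 3 fragments:
  1–57 → 57 bp
  58–127 → 70 bp
  128–150 → 23 bp
Sorted largest to smallest: 70, 57, 23 bp.

70, 57, 23 bp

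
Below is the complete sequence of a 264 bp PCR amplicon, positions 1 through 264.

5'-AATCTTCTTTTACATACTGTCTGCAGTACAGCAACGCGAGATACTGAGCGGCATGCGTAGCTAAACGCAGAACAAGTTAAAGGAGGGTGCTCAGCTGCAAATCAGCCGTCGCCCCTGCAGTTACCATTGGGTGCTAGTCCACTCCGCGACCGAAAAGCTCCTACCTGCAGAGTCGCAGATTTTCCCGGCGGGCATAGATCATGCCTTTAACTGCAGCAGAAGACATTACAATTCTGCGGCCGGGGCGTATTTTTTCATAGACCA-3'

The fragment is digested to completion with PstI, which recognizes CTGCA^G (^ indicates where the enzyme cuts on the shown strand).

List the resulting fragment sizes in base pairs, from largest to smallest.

PstI sites (CTGCAG) start at positions 21, 115, 165, 211.
PstI cuts after base 5 of each site (before the last base), so after positions 25, 119, 169, 215.
Linear molecule, 4 cuts → 5 fragments:
  1–25 → 25 bp
  26–119 → 94 bp
  120–169 → 50 bp
  170–215 → 46 bp
  216–264 → 49 bp
Sorted largest to smallest: 94, 50, 49, 46, 25 bp.

94, 50, 49, 46, 25 bp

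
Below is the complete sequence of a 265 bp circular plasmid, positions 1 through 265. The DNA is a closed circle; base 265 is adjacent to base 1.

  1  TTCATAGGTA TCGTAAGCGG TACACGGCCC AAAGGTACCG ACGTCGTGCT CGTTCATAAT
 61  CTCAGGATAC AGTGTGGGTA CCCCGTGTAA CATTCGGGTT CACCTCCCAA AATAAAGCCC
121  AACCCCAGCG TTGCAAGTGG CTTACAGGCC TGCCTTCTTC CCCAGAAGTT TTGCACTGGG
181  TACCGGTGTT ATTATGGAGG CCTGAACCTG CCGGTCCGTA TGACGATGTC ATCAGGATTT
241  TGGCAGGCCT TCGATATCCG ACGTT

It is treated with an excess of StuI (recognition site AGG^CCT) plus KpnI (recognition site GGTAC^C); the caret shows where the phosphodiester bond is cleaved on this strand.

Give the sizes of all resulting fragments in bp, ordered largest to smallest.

StuI sites (AGGCCT) start at positions 146, 198, 245.
StuI cuts after base 3 of each site, so after positions 148, 200, 247.
KpnI sites (GGTACC) start at positions 34, 77, 179.
KpnI cuts after base 5 of each site (before the last base), so after positions 38, 81, 183.
Combined cut positions: 38, 81, 148, 183, 200, 247.
Circular molecule, 6 cuts → 6 fragments:
  39–81 → 43 bp
  82–148 → 67 bp
  149–183 → 35 bp
  184–200 → 17 bp
  201–247 → 47 bp
  248–265 then 1–38 → 18 + 38 = 56 bp
Sorted largest to smallest: 67, 56, 47, 43, 35, 17 bp.

67, 56, 47, 43, 35, 17 bp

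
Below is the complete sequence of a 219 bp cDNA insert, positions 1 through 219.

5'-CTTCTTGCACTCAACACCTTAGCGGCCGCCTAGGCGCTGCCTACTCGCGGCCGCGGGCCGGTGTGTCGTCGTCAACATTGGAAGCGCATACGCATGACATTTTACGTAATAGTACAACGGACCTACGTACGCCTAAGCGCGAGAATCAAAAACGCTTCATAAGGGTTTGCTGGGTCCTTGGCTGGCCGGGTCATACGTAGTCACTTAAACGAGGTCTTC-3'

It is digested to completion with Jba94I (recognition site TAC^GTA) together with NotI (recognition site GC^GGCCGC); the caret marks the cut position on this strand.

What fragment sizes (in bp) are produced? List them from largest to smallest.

70, 57, 25, 23, 23, 21 bp

Jba94I sites (TACGTA) start at positions 103, 124, 194.
Jba94I cuts after base 3 of each site, so after positions 105, 126, 196.
NotI sites (GCGGCCGC) start at positions 22, 47.
NotI cuts after base 2 of each site, so after positions 23, 48.
Combined cut positions: 23, 48, 105, 126, 196.
Linear molecule, 5 cuts → 6 fragments:
  1–23 → 23 bp
  24–48 → 25 bp
  49–105 → 57 bp
  106–126 → 21 bp
  127–196 → 70 bp
  197–219 → 23 bp
Sorted largest to smallest: 70, 57, 25, 23, 23, 21 bp.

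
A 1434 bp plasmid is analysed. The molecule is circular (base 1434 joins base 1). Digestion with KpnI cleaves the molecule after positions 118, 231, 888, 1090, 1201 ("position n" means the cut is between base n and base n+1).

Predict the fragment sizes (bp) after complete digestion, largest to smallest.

657, 351, 202, 113, 111 bp

Circular molecule, 5 cuts → 5 fragments:
  231 − 118 = 113 bp
  888 − 231 = 657 bp
  1090 − 888 = 202 bp
  1201 − 1090 = 111 bp
  wrap: 1434 − 1201 + 118 = 351 bp
Sorted largest to smallest: 657, 351, 202, 113, 111 bp.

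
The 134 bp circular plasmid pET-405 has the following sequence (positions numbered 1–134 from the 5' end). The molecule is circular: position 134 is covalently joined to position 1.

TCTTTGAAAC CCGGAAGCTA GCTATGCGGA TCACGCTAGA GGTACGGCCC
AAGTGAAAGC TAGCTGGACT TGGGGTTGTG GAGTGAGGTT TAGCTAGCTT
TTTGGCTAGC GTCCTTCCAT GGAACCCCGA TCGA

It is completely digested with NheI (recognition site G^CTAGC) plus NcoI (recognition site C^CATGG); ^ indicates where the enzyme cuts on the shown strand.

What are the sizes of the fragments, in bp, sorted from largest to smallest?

42, 34, 34, 12, 12 bp

NheI sites (GCTAGC) start at positions 17, 59, 93, 105.
NheI cuts after the first base of each site, so after positions 17, 59, 93, 105.
The NcoI site (CCATGG) starts at position 117.
NcoI cuts after the first base of each site, so after position 117.
Combined cut positions: 17, 59, 93, 105, 117.
Circular molecule, 5 cuts → 5 fragments:
  18–59 → 42 bp
  60–93 → 34 bp
  94–105 → 12 bp
  106–117 → 12 bp
  118–134 then 1–17 → 17 + 17 = 34 bp
Sorted largest to smallest: 42, 34, 34, 12, 12 bp.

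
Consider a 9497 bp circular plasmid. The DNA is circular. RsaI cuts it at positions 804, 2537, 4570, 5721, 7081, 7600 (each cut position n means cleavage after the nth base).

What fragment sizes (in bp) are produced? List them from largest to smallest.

2701, 2033, 1733, 1360, 1151, 519 bp

Circular molecule, 6 cuts → 6 fragments:
  2537 − 804 = 1733 bp
  4570 − 2537 = 2033 bp
  5721 − 4570 = 1151 bp
  7081 − 5721 = 1360 bp
  7600 − 7081 = 519 bp
  wrap: 9497 − 7600 + 804 = 2701 bp
Sorted largest to smallest: 2701, 2033, 1733, 1360, 1151, 519 bp.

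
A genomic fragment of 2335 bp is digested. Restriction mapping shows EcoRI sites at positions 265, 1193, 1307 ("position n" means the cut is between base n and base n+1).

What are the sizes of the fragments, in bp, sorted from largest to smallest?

1028, 928, 265, 114 bp

Linear molecule, 3 cuts → 4 fragments:
  265 − 0 = 265 bp
  1193 − 265 = 928 bp
  1307 − 1193 = 114 bp
  2335 − 1307 = 1028 bp
Sorted largest to smallest: 1028, 928, 265, 114 bp.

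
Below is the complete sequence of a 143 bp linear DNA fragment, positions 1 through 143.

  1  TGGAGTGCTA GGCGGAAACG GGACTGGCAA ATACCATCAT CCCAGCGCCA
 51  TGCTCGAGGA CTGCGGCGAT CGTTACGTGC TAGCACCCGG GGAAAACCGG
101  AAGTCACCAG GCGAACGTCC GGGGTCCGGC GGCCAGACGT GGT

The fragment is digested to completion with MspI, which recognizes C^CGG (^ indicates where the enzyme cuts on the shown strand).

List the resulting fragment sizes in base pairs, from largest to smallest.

MspI sites (CCGG) start at positions 87, 97, 119, 126.
MspI cuts after the first base of each site, so after positions 87, 97, 119, 126.
Linear molecule, 4 cuts → 5 fragments:
  1–87 → 87 bp
  88–97 → 10 bp
  98–119 → 22 bp
  120–126 → 7 bp
  127–143 → 17 bp
Sorted largest to smallest: 87, 22, 17, 10, 7 bp.

87, 22, 17, 10, 7 bp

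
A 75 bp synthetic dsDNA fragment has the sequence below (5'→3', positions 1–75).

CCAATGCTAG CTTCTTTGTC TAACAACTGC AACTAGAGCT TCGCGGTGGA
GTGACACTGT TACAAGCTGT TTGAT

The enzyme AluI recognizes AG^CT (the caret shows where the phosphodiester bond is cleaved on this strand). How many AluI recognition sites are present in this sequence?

AGCT occurs starting at positions 9, 37, 65.
AluI cuts at 3 sites.

3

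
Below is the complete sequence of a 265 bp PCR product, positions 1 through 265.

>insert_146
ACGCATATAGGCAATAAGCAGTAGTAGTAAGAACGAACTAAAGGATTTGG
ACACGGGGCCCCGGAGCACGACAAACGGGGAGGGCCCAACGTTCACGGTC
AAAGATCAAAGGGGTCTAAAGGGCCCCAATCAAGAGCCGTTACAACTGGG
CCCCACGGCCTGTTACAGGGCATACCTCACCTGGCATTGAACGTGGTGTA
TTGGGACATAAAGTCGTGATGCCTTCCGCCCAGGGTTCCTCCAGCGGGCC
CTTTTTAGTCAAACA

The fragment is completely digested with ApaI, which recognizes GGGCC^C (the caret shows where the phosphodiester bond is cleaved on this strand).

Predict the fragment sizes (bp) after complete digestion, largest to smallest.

98, 60, 39, 27, 26, 15 bp

ApaI sites (GGGCCC) start at positions 56, 82, 121, 148, 246.
ApaI cuts after base 5 of each site (before the last base), so after positions 60, 86, 125, 152, 250.
Linear molecule, 5 cuts → 6 fragments:
  1–60 → 60 bp
  61–86 → 26 bp
  87–125 → 39 bp
  126–152 → 27 bp
  153–250 → 98 bp
  251–265 → 15 bp
Sorted largest to smallest: 98, 60, 39, 27, 26, 15 bp.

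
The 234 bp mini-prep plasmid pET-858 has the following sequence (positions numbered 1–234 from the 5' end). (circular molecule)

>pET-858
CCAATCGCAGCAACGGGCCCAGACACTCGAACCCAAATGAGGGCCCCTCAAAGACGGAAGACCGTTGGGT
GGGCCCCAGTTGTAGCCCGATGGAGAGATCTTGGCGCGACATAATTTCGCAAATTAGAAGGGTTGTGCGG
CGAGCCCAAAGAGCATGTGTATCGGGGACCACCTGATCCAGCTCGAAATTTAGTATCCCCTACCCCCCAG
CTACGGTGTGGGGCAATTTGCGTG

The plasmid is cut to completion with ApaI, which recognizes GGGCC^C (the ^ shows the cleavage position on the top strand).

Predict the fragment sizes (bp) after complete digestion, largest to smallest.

178, 30, 26 bp

ApaI sites (GGGCCC) start at positions 15, 41, 71.
ApaI cuts after base 5 of each site (before the last base), so after positions 19, 45, 75.
Circular molecule, 3 cuts → 3 fragments:
  20–45 → 26 bp
  46–75 → 30 bp
  76–234 then 1–19 → 159 + 19 = 178 bp
Sorted largest to smallest: 178, 30, 26 bp.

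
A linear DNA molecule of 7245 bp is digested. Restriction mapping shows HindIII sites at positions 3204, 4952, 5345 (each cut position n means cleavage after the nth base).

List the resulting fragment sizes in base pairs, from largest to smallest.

Linear molecule, 3 cuts → 4 fragments:
  3204 − 0 = 3204 bp
  4952 − 3204 = 1748 bp
  5345 − 4952 = 393 bp
  7245 − 5345 = 1900 bp
Sorted largest to smallest: 3204, 1900, 1748, 393 bp.

3204, 1900, 1748, 393 bp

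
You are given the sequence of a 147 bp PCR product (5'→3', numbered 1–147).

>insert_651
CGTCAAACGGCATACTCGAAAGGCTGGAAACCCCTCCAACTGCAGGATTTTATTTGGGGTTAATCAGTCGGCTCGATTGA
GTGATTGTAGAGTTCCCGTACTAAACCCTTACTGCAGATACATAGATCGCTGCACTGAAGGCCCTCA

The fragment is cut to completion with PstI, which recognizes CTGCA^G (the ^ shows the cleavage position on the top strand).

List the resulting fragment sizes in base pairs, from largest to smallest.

PstI sites (CTGCAG) start at positions 40, 112.
PstI cuts after base 5 of each site (before the last base), so after positions 44, 116.
Linear molecule, 2 cuts → 3 fragments:
  1–44 → 44 bp
  45–116 → 72 bp
  117–147 → 31 bp
Sorted largest to smallest: 72, 44, 31 bp.

72, 44, 31 bp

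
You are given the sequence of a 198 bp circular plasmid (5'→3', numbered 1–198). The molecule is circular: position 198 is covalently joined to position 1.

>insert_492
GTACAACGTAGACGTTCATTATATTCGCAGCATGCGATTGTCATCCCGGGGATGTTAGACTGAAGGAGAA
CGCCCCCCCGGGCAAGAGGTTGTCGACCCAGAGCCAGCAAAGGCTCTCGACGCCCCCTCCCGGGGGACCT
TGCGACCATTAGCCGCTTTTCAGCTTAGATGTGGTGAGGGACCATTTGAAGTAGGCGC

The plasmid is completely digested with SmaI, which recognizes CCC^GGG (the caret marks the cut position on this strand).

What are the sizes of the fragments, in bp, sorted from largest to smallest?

SmaI sites (CCCGGG) start at positions 45, 77, 129.
SmaI cuts after base 3 of each site, so after positions 47, 79, 131.
Circular molecule, 3 cuts → 3 fragments:
  48–79 → 32 bp
  80–131 → 52 bp
  132–198 then 1–47 → 67 + 47 = 114 bp
Sorted largest to smallest: 114, 52, 32 bp.

114, 52, 32 bp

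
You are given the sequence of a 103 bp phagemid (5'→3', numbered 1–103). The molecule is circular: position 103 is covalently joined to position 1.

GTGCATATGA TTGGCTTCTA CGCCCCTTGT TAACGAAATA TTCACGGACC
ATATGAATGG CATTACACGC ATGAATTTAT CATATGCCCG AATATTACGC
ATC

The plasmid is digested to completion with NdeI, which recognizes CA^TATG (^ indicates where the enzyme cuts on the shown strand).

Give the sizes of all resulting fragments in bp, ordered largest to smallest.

NdeI sites (CATATG) start at positions 4, 50, 81.
NdeI cuts after base 2 of each site, so after positions 5, 51, 82.
Circular molecule, 3 cuts → 3 fragments:
  6–51 → 46 bp
  52–82 → 31 bp
  83–103 then 1–5 → 21 + 5 = 26 bp
Sorted largest to smallest: 46, 31, 26 bp.

46, 31, 26 bp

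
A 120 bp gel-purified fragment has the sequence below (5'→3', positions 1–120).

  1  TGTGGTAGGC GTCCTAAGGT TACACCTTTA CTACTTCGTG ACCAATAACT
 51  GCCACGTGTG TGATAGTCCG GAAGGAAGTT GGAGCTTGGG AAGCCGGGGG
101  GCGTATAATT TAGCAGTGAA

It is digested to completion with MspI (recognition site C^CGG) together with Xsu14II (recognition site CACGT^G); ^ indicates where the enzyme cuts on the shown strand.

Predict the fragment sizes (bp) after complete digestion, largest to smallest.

MspI sites (CCGG) start at positions 68, 94.
MspI cuts after the first base of each site, so after positions 68, 94.
The Xsu14II site (CACGTG) starts at position 53.
Xsu14II cuts after base 5 of each site (before the last base), so after position 57.
Combined cut positions: 57, 68, 94.
Linear molecule, 3 cuts → 4 fragments:
  1–57 → 57 bp
  58–68 → 11 bp
  69–94 → 26 bp
  95–120 → 26 bp
Sorted largest to smallest: 57, 26, 26, 11 bp.

57, 26, 26, 11 bp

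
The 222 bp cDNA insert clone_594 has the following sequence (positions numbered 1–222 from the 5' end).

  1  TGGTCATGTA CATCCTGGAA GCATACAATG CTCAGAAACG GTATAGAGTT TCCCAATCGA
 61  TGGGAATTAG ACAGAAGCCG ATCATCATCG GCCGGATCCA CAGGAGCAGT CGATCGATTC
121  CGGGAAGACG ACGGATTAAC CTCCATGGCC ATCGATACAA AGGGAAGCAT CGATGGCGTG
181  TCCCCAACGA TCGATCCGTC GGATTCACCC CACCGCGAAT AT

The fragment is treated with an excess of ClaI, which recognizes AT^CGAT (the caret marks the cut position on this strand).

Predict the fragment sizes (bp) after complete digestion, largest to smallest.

57, 57, 38, 31, 21, 18 bp

ClaI sites (ATCGAT) start at positions 56, 113, 151, 169, 190.
ClaI cuts after base 2 of each site, so after positions 57, 114, 152, 170, 191.
Linear molecule, 5 cuts → 6 fragments:
  1–57 → 57 bp
  58–114 → 57 bp
  115–152 → 38 bp
  153–170 → 18 bp
  171–191 → 21 bp
  192–222 → 31 bp
Sorted largest to smallest: 57, 57, 38, 31, 21, 18 bp.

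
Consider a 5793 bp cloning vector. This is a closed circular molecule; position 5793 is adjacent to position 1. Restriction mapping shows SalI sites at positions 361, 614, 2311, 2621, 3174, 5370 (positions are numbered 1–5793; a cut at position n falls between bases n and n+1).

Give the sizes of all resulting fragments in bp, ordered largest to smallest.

2196, 1697, 784, 553, 310, 253 bp

Circular molecule, 6 cuts → 6 fragments:
  614 − 361 = 253 bp
  2311 − 614 = 1697 bp
  2621 − 2311 = 310 bp
  3174 − 2621 = 553 bp
  5370 − 3174 = 2196 bp
  wrap: 5793 − 5370 + 361 = 784 bp
Sorted largest to smallest: 2196, 1697, 784, 553, 310, 253 bp.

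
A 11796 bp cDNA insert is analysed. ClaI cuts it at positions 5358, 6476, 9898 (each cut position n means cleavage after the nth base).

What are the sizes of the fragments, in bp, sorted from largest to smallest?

5358, 3422, 1898, 1118 bp

Linear molecule, 3 cuts → 4 fragments:
  5358 − 0 = 5358 bp
  6476 − 5358 = 1118 bp
  9898 − 6476 = 3422 bp
  11796 − 9898 = 1898 bp
Sorted largest to smallest: 5358, 3422, 1898, 1118 bp.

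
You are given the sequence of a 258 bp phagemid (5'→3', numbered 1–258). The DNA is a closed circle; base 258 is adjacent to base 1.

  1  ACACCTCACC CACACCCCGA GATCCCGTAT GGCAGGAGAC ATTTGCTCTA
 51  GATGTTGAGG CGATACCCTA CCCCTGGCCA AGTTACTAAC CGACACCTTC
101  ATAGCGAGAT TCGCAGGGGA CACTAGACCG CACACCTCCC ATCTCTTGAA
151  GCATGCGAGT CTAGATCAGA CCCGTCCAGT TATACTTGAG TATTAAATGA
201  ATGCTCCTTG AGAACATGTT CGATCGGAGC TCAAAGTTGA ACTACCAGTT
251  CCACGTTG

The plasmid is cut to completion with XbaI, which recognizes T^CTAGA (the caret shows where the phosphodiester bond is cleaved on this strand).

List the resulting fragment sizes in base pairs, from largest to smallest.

145, 113 bp

XbaI sites (TCTAGA) start at positions 47, 160.
XbaI cuts after the first base of each site, so after positions 47, 160.
Circular molecule, 2 cuts → 2 fragments:
  48–160 → 113 bp
  161–258 then 1–47 → 98 + 47 = 145 bp
Sorted largest to smallest: 145, 113 bp.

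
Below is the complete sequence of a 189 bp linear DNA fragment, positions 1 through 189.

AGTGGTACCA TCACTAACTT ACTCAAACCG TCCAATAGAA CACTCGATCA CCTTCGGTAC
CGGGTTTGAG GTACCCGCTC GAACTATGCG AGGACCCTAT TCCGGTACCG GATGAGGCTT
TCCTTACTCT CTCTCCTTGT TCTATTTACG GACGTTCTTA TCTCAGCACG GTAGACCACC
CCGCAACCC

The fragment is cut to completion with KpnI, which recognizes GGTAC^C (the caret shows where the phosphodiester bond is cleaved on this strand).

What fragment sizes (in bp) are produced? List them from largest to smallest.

81, 52, 34, 14, 8 bp

KpnI sites (GGTACC) start at positions 4, 56, 70, 104.
KpnI cuts after base 5 of each site (before the last base), so after positions 8, 60, 74, 108.
Linear molecule, 4 cuts → 5 fragments:
  1–8 → 8 bp
  9–60 → 52 bp
  61–74 → 14 bp
  75–108 → 34 bp
  109–189 → 81 bp
Sorted largest to smallest: 81, 52, 34, 14, 8 bp.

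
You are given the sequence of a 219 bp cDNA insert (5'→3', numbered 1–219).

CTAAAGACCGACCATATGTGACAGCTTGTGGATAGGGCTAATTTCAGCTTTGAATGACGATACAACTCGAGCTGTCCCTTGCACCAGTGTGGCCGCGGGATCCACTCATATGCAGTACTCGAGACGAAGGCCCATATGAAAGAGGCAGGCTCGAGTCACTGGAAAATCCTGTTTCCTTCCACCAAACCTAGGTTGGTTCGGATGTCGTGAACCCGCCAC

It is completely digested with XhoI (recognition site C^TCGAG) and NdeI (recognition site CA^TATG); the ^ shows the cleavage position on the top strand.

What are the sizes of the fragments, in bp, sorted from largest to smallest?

XhoI sites (CTCGAG) start at positions 66, 118, 150.
XhoI cuts after the first base of each site, so after positions 66, 118, 150.
NdeI sites (CATATG) start at positions 13, 107, 133.
NdeI cuts after base 2 of each site, so after positions 14, 108, 134.
Combined cut positions: 14, 66, 108, 118, 134, 150.
Linear molecule, 6 cuts → 7 fragments:
  1–14 → 14 bp
  15–66 → 52 bp
  67–108 → 42 bp
  109–118 → 10 bp
  119–134 → 16 bp
  135–150 → 16 bp
  151–219 → 69 bp
Sorted largest to smallest: 69, 52, 42, 16, 16, 14, 10 bp.

69, 52, 42, 16, 16, 14, 10 bp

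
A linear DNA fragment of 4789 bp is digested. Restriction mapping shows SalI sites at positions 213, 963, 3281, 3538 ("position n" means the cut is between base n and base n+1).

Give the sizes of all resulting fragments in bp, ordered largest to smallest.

Linear molecule, 4 cuts → 5 fragments:
  213 − 0 = 213 bp
  963 − 213 = 750 bp
  3281 − 963 = 2318 bp
  3538 − 3281 = 257 bp
  4789 − 3538 = 1251 bp
Sorted largest to smallest: 2318, 1251, 750, 257, 213 bp.

2318, 1251, 750, 257, 213 bp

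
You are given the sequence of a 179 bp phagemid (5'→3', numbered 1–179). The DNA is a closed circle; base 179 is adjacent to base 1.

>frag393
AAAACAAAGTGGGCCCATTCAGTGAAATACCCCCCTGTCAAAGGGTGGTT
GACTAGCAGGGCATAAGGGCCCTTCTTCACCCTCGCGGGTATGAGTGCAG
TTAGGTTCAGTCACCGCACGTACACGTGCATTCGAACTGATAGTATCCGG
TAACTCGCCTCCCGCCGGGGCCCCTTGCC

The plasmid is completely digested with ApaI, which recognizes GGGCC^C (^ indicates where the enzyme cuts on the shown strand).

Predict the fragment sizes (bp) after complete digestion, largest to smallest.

101, 56, 22 bp

ApaI sites (GGGCCC) start at positions 11, 67, 168.
ApaI cuts after base 5 of each site (before the last base), so after positions 15, 71, 172.
Circular molecule, 3 cuts → 3 fragments:
  16–71 → 56 bp
  72–172 → 101 bp
  173–179 then 1–15 → 7 + 15 = 22 bp
Sorted largest to smallest: 101, 56, 22 bp.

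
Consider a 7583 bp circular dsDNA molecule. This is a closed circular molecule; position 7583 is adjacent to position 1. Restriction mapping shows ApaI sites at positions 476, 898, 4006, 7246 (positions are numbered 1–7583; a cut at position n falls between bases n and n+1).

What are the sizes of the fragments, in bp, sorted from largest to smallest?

Circular molecule, 4 cuts → 4 fragments:
  898 − 476 = 422 bp
  4006 − 898 = 3108 bp
  7246 − 4006 = 3240 bp
  wrap: 7583 − 7246 + 476 = 813 bp
Sorted largest to smallest: 3240, 3108, 813, 422 bp.

3240, 3108, 813, 422 bp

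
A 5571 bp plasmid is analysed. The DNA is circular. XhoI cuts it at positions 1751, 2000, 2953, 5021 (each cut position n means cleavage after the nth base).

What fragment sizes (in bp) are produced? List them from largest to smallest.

Circular molecule, 4 cuts → 4 fragments:
  2000 − 1751 = 249 bp
  2953 − 2000 = 953 bp
  5021 − 2953 = 2068 bp
  wrap: 5571 − 5021 + 1751 = 2301 bp
Sorted largest to smallest: 2301, 2068, 953, 249 bp.

2301, 2068, 953, 249 bp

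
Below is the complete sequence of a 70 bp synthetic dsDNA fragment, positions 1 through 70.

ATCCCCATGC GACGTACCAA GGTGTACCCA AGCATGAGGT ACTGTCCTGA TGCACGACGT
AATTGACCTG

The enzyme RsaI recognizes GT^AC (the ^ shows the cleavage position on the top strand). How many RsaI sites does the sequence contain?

GTAC occurs starting at positions 14, 24, 39.
RsaI cuts at 3 sites.

3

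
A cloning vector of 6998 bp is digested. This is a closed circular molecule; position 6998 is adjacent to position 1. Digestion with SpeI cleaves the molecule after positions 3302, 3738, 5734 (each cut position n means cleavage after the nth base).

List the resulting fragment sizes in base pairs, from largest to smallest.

4566, 1996, 436 bp

Circular molecule, 3 cuts → 3 fragments:
  3738 − 3302 = 436 bp
  5734 − 3738 = 1996 bp
  wrap: 6998 − 5734 + 3302 = 4566 bp
Sorted largest to smallest: 4566, 1996, 436 bp.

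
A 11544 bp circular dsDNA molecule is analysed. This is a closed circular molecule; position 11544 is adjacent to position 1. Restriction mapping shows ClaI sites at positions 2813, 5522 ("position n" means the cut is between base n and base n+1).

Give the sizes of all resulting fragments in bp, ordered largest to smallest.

8835, 2709 bp

Circular molecule, 2 cuts → 2 fragments:
  5522 − 2813 = 2709 bp
  wrap: 11544 − 5522 + 2813 = 8835 bp
Sorted largest to smallest: 8835, 2709 bp.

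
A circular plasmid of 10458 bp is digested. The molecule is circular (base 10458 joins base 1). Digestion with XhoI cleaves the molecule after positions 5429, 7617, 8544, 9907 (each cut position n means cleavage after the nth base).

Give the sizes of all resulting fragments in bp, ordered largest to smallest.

Circular molecule, 4 cuts → 4 fragments:
  7617 − 5429 = 2188 bp
  8544 − 7617 = 927 bp
  9907 − 8544 = 1363 bp
  wrap: 10458 − 9907 + 5429 = 5980 bp
Sorted largest to smallest: 5980, 2188, 1363, 927 bp.

5980, 2188, 1363, 927 bp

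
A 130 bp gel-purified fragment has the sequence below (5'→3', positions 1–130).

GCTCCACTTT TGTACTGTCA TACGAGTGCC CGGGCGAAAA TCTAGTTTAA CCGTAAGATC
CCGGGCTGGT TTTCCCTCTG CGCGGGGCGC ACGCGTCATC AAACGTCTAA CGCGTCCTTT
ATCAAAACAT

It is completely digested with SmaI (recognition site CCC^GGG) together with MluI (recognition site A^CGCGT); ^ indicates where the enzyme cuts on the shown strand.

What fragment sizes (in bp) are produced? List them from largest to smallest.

31, 31, 29, 20, 19 bp

SmaI sites (CCCGGG) start at positions 29, 60.
SmaI cuts after base 3 of each site, so after positions 31, 62.
MluI sites (ACGCGT) start at positions 91, 110.
MluI cuts after the first base of each site, so after positions 91, 110.
Combined cut positions: 31, 62, 91, 110.
Linear molecule, 4 cuts → 5 fragments:
  1–31 → 31 bp
  32–62 → 31 bp
  63–91 → 29 bp
  92–110 → 19 bp
  111–130 → 20 bp
Sorted largest to smallest: 31, 31, 29, 20, 19 bp.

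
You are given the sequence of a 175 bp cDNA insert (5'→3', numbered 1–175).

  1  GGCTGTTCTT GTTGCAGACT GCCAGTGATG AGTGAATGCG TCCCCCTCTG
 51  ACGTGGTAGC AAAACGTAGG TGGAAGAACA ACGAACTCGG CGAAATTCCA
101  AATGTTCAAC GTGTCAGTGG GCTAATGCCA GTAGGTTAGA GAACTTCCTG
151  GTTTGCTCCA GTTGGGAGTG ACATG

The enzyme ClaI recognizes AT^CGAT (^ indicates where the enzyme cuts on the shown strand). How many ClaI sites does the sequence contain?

0

No occurrence of ATCGAT is present in the sequence.
ClaI does not cut: 0 sites.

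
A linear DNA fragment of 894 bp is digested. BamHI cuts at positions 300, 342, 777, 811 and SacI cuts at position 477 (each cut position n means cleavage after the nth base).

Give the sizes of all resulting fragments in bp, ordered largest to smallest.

Combined cut positions (sorted): 300, 342, 477, 777, 811.
Linear molecule, 5 cuts → 6 fragments:
  300 − 0 = 300 bp
  342 − 300 = 42 bp
  477 − 342 = 135 bp
  777 − 477 = 300 bp
  811 − 777 = 34 bp
  894 − 811 = 83 bp
Sorted largest to smallest: 300, 300, 135, 83, 42, 34 bp.

300, 300, 135, 83, 42, 34 bp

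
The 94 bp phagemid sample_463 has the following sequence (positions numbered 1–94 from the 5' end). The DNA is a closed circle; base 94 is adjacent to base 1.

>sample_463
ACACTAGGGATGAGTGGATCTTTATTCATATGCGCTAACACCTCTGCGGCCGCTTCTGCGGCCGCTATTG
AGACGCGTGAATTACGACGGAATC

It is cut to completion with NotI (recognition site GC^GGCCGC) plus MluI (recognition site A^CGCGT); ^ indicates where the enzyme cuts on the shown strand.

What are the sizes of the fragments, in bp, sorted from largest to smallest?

68, 14, 12 bp

NotI sites (GCGGCCGC) start at positions 46, 58.
NotI cuts after base 2 of each site, so after positions 47, 59.
The MluI site (ACGCGT) starts at position 73.
MluI cuts after the first base of each site, so after position 73.
Combined cut positions: 47, 59, 73.
Circular molecule, 3 cuts → 3 fragments:
  48–59 → 12 bp
  60–73 → 14 bp
  74–94 then 1–47 → 21 + 47 = 68 bp
Sorted largest to smallest: 68, 14, 12 bp.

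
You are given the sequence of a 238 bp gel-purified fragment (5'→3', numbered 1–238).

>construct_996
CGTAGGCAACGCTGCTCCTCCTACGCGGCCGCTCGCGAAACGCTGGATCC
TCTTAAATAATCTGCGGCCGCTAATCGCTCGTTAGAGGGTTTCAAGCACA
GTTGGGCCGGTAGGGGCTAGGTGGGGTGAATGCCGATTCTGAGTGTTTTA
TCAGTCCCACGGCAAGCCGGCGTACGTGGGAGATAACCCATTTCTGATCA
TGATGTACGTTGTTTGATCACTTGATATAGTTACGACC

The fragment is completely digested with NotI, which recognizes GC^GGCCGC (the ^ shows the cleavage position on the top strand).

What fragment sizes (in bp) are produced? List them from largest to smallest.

NotI sites (GCGGCCGC) start at positions 25, 64.
NotI cuts after base 2 of each site, so after positions 26, 65.
Linear molecule, 2 cuts → 3 fragments:
  1–26 → 26 bp
  27–65 → 39 bp
  66–238 → 173 bp
Sorted largest to smallest: 173, 39, 26 bp.

173, 39, 26 bp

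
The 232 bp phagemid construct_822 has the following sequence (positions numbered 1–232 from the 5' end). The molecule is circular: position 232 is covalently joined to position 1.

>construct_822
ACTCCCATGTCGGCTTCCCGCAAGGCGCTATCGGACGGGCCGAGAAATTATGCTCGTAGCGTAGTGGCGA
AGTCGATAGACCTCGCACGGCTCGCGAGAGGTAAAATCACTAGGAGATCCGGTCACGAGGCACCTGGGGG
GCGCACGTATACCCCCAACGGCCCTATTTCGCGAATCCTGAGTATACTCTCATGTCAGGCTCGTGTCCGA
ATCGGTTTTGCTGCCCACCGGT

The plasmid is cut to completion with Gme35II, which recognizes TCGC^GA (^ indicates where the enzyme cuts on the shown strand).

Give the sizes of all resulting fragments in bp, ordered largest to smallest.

155, 77 bp

Gme35II sites (TCGCGA) start at positions 92, 169.
Gme35II cuts after base 4 of each site, so after positions 95, 172.
Circular molecule, 2 cuts → 2 fragments:
  96–172 → 77 bp
  173–232 then 1–95 → 60 + 95 = 155 bp
Sorted largest to smallest: 155, 77 bp.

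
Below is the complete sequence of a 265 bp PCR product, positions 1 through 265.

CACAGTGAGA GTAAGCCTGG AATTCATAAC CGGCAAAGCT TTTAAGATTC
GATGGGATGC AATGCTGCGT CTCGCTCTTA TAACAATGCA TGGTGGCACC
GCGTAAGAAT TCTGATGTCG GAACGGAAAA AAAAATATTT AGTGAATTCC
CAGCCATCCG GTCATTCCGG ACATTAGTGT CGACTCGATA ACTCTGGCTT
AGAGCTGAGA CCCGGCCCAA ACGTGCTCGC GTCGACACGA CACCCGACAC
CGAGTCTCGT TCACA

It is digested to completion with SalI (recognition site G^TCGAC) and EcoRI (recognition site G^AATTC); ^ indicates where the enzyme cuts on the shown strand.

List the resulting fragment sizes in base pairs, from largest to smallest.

SalI sites (GTCGAC) start at positions 179, 231.
SalI cuts after the first base of each site, so after positions 179, 231.
EcoRI sites (GAATTC) start at positions 20, 107, 144.
EcoRI cuts after the first base of each site, so after positions 20, 107, 144.
Combined cut positions: 20, 107, 144, 179, 231.
Linear molecule, 5 cuts → 6 fragments:
  1–20 → 20 bp
  21–107 → 87 bp
  108–144 → 37 bp
  145–179 → 35 bp
  180–231 → 52 bp
  232–265 → 34 bp
Sorted largest to smallest: 87, 52, 37, 35, 34, 20 bp.

87, 52, 37, 35, 34, 20 bp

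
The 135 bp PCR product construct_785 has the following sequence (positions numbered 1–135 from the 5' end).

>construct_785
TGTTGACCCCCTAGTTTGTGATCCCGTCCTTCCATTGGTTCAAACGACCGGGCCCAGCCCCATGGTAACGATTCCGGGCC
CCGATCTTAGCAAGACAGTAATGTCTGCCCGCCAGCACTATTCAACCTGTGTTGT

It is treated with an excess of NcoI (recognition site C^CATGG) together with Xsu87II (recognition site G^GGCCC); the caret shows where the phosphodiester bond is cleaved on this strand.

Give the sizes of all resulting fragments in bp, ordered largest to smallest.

The NcoI site (CCATGG) starts at position 60.
NcoI cuts after the first base of each site, so after position 60.
Xsu87II sites (GGGCCC) start at positions 50, 76.
Xsu87II cuts after the first base of each site, so after positions 50, 76.
Combined cut positions: 50, 60, 76.
Linear molecule, 3 cuts → 4 fragments:
  1–50 → 50 bp
  51–60 → 10 bp
  61–76 → 16 bp
  77–135 → 59 bp
Sorted largest to smallest: 59, 50, 16, 10 bp.

59, 50, 16, 10 bp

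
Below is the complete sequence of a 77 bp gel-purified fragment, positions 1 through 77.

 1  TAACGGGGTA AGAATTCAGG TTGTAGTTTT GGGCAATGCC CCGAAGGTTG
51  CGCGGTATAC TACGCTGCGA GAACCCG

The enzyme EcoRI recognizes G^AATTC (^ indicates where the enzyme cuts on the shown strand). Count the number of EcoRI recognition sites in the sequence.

1

GAATTC occurs starting at position 12.
EcoRI cuts at 1 site.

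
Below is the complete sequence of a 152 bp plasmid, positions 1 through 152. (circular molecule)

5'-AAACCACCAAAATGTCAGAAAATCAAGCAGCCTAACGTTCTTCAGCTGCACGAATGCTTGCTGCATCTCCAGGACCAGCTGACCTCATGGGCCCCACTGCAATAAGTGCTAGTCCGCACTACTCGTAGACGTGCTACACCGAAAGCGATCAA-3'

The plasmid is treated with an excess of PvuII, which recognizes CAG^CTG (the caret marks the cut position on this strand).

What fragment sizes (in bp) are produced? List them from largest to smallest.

119, 33 bp

PvuII sites (CAGCTG) start at positions 43, 76.
PvuII cuts after base 3 of each site, so after positions 45, 78.
Circular molecule, 2 cuts → 2 fragments:
  46–78 → 33 bp
  79–152 then 1–45 → 74 + 45 = 119 bp
Sorted largest to smallest: 119, 33 bp.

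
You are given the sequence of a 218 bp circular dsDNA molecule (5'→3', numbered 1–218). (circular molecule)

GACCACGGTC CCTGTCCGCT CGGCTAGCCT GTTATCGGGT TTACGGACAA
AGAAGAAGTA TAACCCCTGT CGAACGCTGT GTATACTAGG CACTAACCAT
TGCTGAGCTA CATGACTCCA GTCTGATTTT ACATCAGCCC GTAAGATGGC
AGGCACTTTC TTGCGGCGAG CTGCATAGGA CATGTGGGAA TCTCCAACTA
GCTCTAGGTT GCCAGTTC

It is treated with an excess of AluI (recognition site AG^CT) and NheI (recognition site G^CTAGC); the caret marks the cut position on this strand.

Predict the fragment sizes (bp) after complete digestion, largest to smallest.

84, 63, 40, 31 bp

AluI sites (AGCT) start at positions 106, 169, 200.
AluI cuts after base 2 of each site, so after positions 107, 170, 201.
The NheI site (GCTAGC) starts at position 23.
NheI cuts after the first base of each site, so after position 23.
Combined cut positions: 23, 107, 170, 201.
Circular molecule, 4 cuts → 4 fragments:
  24–107 → 84 bp
  108–170 → 63 bp
  171–201 → 31 bp
  202–218 then 1–23 → 17 + 23 = 40 bp
Sorted largest to smallest: 84, 63, 40, 31 bp.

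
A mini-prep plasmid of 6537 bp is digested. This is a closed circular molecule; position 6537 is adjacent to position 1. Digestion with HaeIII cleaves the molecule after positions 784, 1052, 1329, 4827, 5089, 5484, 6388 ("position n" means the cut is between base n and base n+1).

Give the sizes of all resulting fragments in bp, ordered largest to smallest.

3498, 933, 904, 395, 277, 268, 262 bp

Circular molecule, 7 cuts → 7 fragments:
  1052 − 784 = 268 bp
  1329 − 1052 = 277 bp
  4827 − 1329 = 3498 bp
  5089 − 4827 = 262 bp
  5484 − 5089 = 395 bp
  6388 − 5484 = 904 bp
  wrap: 6537 − 6388 + 784 = 933 bp
Sorted largest to smallest: 3498, 933, 904, 395, 277, 268, 262 bp.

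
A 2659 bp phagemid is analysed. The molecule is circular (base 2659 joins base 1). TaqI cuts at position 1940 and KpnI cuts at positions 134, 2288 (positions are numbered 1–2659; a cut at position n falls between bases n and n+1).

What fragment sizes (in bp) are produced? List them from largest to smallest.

1806, 505, 348 bp

Combined cut positions (sorted): 134, 1940, 2288.
Circular molecule, 3 cuts → 3 fragments:
  1940 − 134 = 1806 bp
  2288 − 1940 = 348 bp
  wrap: 2659 − 2288 + 134 = 505 bp
Sorted largest to smallest: 1806, 505, 348 bp.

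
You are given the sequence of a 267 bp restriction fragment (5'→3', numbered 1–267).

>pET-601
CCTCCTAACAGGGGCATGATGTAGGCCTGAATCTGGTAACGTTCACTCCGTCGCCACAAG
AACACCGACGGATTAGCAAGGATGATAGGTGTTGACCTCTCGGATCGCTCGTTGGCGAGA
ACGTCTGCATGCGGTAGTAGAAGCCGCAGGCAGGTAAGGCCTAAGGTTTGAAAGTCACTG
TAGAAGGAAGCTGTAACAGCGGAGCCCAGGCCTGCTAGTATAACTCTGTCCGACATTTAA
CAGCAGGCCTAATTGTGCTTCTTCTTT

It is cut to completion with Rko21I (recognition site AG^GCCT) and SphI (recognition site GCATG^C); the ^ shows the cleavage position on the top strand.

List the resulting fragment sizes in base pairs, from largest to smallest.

Rko21I sites (AGGCCT) start at positions 23, 157, 208, 245.
Rko21I cuts after base 2 of each site, so after positions 24, 158, 209, 246.
The SphI site (GCATGC) starts at position 127.
SphI cuts after base 5 of each site (before the last base), so after position 131.
Combined cut positions: 24, 131, 158, 209, 246.
Linear molecule, 5 cuts → 6 fragments:
  1–24 → 24 bp
  25–131 → 107 bp
  132–158 → 27 bp
  159–209 → 51 bp
  210–246 → 37 bp
  247–267 → 21 bp
Sorted largest to smallest: 107, 51, 37, 27, 24, 21 bp.

107, 51, 37, 27, 24, 21 bp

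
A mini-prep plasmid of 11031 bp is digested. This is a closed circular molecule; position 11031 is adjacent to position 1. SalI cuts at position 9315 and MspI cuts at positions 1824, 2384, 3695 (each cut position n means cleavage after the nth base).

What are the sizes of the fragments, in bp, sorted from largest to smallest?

5620, 3540, 1311, 560 bp

Combined cut positions (sorted): 1824, 2384, 3695, 9315.
Circular molecule, 4 cuts → 4 fragments:
  2384 − 1824 = 560 bp
  3695 − 2384 = 1311 bp
  9315 − 3695 = 5620 bp
  wrap: 11031 − 9315 + 1824 = 3540 bp
Sorted largest to smallest: 5620, 3540, 1311, 560 bp.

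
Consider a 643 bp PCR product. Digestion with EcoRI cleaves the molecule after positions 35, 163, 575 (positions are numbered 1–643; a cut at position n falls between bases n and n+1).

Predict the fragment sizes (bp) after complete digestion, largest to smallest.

412, 128, 68, 35 bp

Linear molecule, 3 cuts → 4 fragments:
  35 − 0 = 35 bp
  163 − 35 = 128 bp
  575 − 163 = 412 bp
  643 − 575 = 68 bp
Sorted largest to smallest: 412, 128, 68, 35 bp.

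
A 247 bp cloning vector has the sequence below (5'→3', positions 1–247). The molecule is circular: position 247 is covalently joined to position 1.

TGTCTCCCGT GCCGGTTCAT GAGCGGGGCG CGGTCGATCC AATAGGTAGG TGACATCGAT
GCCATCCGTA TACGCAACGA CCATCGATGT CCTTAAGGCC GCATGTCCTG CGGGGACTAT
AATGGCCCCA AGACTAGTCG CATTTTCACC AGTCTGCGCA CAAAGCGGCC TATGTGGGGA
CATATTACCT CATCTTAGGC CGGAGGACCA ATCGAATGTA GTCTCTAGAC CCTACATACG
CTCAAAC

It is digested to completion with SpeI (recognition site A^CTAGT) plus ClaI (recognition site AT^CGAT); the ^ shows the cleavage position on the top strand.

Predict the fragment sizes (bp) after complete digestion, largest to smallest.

The SpeI site (ACTAGT) starts at position 133.
SpeI cuts after the first base of each site, so after position 133.
ClaI sites (ATCGAT) start at positions 55, 83.
ClaI cuts after base 2 of each site, so after positions 56, 84.
Combined cut positions: 56, 84, 133.
Circular molecule, 3 cuts → 3 fragments:
  57–84 → 28 bp
  85–133 → 49 bp
  134–247 then 1–56 → 114 + 56 = 170 bp
Sorted largest to smallest: 170, 49, 28 bp.

170, 49, 28 bp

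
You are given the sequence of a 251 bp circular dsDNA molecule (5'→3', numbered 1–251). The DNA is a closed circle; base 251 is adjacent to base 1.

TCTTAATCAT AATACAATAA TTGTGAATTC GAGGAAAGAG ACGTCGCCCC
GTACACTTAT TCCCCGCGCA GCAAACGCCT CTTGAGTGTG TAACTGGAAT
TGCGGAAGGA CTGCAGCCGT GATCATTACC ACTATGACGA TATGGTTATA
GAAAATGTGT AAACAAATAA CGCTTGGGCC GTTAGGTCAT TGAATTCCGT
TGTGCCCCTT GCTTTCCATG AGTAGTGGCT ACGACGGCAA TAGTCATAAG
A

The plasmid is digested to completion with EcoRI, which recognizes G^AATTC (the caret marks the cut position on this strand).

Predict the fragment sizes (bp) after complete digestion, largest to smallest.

167, 84 bp

EcoRI sites (GAATTC) start at positions 25, 192.
EcoRI cuts after the first base of each site, so after positions 25, 192.
Circular molecule, 2 cuts → 2 fragments:
  26–192 → 167 bp
  193–251 then 1–25 → 59 + 25 = 84 bp
Sorted largest to smallest: 167, 84 bp.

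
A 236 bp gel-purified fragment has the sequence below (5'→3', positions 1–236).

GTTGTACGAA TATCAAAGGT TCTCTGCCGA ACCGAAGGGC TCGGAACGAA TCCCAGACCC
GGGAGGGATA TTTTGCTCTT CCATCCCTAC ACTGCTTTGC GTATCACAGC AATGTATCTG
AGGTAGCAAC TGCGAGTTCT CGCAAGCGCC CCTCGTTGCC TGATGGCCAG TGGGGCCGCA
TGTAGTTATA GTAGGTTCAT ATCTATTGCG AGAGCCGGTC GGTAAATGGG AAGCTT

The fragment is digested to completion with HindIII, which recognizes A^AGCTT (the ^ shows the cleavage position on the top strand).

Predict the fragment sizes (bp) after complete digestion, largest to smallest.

The HindIII site (AAGCTT) starts at position 231.
HindIII cuts after the first base of each site, so after position 231.
Linear molecule, 1 cut → 2 fragments:
  1–231 → 231 bp
  232–236 → 5 bp
Sorted largest to smallest: 231, 5 bp.

231, 5 bp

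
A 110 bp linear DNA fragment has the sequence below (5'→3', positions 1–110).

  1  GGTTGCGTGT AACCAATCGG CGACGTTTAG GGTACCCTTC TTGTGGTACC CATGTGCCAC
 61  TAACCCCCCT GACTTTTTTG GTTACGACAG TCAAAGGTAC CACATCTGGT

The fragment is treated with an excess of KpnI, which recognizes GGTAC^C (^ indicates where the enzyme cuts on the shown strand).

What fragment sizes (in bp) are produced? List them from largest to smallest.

51, 35, 14, 10 bp

KpnI sites (GGTACC) start at positions 31, 45, 96.
KpnI cuts after base 5 of each site (before the last base), so after positions 35, 49, 100.
Linear molecule, 3 cuts → 4 fragments:
  1–35 → 35 bp
  36–49 → 14 bp
  50–100 → 51 bp
  101–110 → 10 bp
Sorted largest to smallest: 51, 35, 14, 10 bp.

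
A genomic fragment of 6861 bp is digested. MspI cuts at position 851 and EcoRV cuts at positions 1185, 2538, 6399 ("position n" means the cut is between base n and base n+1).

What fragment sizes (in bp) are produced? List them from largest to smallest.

3861, 1353, 851, 462, 334 bp

Combined cut positions (sorted): 851, 1185, 2538, 6399.
Linear molecule, 4 cuts → 5 fragments:
  851 − 0 = 851 bp
  1185 − 851 = 334 bp
  2538 − 1185 = 1353 bp
  6399 − 2538 = 3861 bp
  6861 − 6399 = 462 bp
Sorted largest to smallest: 3861, 1353, 851, 462, 334 bp.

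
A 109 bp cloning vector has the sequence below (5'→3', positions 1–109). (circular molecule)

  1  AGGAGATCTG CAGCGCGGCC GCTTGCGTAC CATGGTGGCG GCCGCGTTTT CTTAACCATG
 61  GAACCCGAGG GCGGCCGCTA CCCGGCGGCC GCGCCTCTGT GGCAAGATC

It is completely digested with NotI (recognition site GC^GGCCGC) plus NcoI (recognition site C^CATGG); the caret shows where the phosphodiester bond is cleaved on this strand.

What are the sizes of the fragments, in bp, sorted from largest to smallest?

NotI sites (GCGGCCGC) start at positions 15, 38, 71, 85.
NotI cuts after base 2 of each site, so after positions 16, 39, 72, 86.
NcoI sites (CCATGG) start at positions 30, 56.
NcoI cuts after the first base of each site, so after positions 30, 56.
Combined cut positions: 16, 30, 39, 56, 72, 86.
Circular molecule, 6 cuts → 6 fragments:
  17–30 → 14 bp
  31–39 → 9 bp
  40–56 → 17 bp
  57–72 → 16 bp
  73–86 → 14 bp
  87–109 then 1–16 → 23 + 16 = 39 bp
Sorted largest to smallest: 39, 17, 16, 14, 14, 9 bp.

39, 17, 16, 14, 14, 9 bp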